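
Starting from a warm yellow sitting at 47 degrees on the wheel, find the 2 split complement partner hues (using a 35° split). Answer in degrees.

Complement of 47 degrees: 47 + 180 = 227°
227 − 35 = 192°
227 + 35 = 262°

192° and 262°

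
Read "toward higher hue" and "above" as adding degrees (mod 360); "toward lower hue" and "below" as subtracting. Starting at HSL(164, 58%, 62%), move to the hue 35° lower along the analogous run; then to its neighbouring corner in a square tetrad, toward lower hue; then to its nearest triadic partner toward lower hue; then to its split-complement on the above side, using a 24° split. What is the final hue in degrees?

−35° (analog 35° ↓): 164 − 35 = 129°
−90° (square ↓): 129 − 90 = 39°
−120° (triadic ↓): 39 − 120 = -81 → -81 + 360 = 279°
+204° (split-comp 24° ↑): 279 + 204 = 483 → 483 − 360 = 123°

123°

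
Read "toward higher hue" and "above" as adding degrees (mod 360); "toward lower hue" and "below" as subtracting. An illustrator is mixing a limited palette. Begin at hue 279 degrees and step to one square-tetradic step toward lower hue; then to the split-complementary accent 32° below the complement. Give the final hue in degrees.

337°

−90° (square ↓): 279 − 90 = 189°
+148° (split-comp 32° ↓): 189 + 148 = 337°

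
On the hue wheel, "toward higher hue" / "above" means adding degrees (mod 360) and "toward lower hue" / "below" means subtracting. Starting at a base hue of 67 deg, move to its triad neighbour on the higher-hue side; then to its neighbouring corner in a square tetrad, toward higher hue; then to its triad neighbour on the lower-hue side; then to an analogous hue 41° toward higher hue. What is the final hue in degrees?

198°

67 + 120 = 187°   (triadic ↑)
187 + 90 = 277°   (square ↑)
277 − 120 = 157°   (triadic ↓)
157 + 41 = 198°   (analog 41° ↑)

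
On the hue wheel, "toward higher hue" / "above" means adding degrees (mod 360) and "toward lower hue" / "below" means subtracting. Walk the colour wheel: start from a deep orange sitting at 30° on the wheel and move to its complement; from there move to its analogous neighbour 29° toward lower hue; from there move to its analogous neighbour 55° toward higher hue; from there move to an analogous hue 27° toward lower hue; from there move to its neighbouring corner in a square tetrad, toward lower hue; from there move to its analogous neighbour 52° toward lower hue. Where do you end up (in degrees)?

67°

30 + 180 = 210°   (complement)
210 − 29 = 181°   (analog 29° ↓)
181 + 55 = 236°   (analog 55° ↑)
236 − 27 = 209°   (analog 27° ↓)
209 − 90 = 119°   (square ↓)
119 − 52 = 67°   (analog 52° ↓)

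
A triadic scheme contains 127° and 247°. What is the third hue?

7°

A triad spaces three hues 120° apart.
The full set is {7°, 127°, 247°}.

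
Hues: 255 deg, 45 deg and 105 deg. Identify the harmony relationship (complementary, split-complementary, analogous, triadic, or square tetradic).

Sort the hues: 45°, 105°, 255°.
Successive gaps around the wheel: 60°, 150°, 150°.
Two 150° gaps and one 60° gap — a base hue opposite a pair of accents 30° either side of its complement — is the split-complementary pattern.

split-complementary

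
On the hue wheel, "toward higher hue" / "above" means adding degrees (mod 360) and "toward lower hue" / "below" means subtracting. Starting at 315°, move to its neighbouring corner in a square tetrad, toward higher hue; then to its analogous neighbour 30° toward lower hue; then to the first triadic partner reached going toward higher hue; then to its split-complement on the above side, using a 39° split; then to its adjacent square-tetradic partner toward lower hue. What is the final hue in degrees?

315 + 90 = 405 → 405 − 360 = 45°   (square ↑)
45 − 30 = 15°   (analog 30° ↓)
15 + 120 = 135°   (triadic ↑)
135 + 219 = 354°   (split-comp 39° ↑)
354 − 90 = 264°   (square ↓)

264°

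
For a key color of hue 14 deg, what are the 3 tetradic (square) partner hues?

104°, 194°, and 284°

A square tetradic scheme places four hues every 90°.
14 + 90 = 104°
14 + 180 = 194°
14 + 270 = 284°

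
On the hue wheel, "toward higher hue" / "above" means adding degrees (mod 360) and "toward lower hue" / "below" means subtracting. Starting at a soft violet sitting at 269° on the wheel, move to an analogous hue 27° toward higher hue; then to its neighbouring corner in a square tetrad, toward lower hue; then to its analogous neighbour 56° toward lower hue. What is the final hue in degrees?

+27° (analog 27° ↑): 269 + 27 = 296°
−90° (square ↓): 296 − 90 = 206°
−56° (analog 56° ↓): 206 − 56 = 150°

150°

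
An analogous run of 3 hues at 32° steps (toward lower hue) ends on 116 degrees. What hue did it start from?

180°

2 steps of 32° (toward lower hue) give a net shift of −64°.
Start = end − shift: 116 + 64 = 180°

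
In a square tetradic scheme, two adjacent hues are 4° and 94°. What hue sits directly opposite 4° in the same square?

A square tetradic scheme places four hues 90° apart; opposite corners are 180° apart.
4 + 180 = 184°

184°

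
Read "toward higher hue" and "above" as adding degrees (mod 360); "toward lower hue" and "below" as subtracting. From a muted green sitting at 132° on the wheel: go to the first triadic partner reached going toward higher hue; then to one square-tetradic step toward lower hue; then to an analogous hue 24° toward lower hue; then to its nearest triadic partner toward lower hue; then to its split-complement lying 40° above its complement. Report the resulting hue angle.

+120° (triadic ↑): 132 + 120 = 252°
−90° (square ↓): 252 − 90 = 162°
−24° (analog 24° ↓): 162 − 24 = 138°
−120° (triadic ↓): 138 − 120 = 18°
+220° (split-comp 40° ↑): 18 + 220 = 238°

238°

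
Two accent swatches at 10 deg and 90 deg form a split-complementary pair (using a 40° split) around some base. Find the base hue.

230°

The accents sit 40° either side of the complement, so the complement is their short-arc midpoint on the wheel.
Short-arc midpoint of 10° and 90°: 50°.
Base is 180° from the complement: 50 − 180 = -130 → -130 + 360 = 230°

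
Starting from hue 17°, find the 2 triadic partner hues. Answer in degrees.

137° and 257°

A triad places three hues 120° apart.
17 + 120 = 137°
17 + 240 = 257°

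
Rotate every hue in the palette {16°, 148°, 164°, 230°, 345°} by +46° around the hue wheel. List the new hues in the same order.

16 + 46 = 62°
148 + 46 = 194°
164 + 46 = 210°
230 + 46 = 276°
345 + 46 = 391 → 391 − 360 = 31°

62°, 194°, 210°, 276°, 31°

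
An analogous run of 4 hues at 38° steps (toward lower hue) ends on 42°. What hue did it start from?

3 steps of 38° (toward lower hue) give a net shift of −114°.
Start = end − shift: 42 + 114 = 156°

156°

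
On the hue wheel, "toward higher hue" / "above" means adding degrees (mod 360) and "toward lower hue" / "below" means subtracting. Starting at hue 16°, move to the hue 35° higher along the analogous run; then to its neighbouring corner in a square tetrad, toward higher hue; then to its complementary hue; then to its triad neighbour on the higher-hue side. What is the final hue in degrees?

16 + 35 = 51°   (analog 35° ↑)
51 + 90 = 141°   (square ↑)
141 + 180 = 321°   (complement)
321 + 120 = 441 → 441 − 360 = 81°   (triadic ↑)

81°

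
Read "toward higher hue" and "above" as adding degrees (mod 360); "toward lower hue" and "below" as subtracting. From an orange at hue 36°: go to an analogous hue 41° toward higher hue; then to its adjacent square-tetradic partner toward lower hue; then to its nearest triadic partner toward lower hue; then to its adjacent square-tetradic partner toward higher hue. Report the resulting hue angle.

317°

36 + 41 = 77°   (analog 41° ↑)
77 − 90 = -13 → -13 + 360 = 347°   (square ↓)
347 − 120 = 227°   (triadic ↓)
227 + 90 = 317°   (square ↑)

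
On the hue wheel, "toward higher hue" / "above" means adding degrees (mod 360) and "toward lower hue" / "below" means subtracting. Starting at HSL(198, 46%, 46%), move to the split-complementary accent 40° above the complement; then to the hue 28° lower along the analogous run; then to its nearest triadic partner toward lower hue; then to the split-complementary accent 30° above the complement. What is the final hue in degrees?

198 + 220 = 418 → 418 − 360 = 58°   (split-comp 40° ↑)
58 − 28 = 30°   (analog 28° ↓)
30 − 120 = -90 → -90 + 360 = 270°   (triadic ↓)
270 + 210 = 480 → 480 − 360 = 120°   (split-comp 30° ↑)

120°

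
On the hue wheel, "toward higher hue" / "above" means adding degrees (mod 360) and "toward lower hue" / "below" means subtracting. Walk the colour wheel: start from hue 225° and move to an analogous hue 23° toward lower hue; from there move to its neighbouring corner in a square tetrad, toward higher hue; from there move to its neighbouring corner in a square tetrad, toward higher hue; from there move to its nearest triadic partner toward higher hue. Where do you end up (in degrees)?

225 − 23 = 202°   (analog 23° ↓)
202 + 90 = 292°   (square ↑)
292 + 90 = 382 → 382 − 360 = 22°   (square ↑)
22 + 120 = 142°   (triadic ↑)

142°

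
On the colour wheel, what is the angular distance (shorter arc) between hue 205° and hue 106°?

|205 − 106| = 99.
99 ≤ 180, so the shorter arc is 99°.

99°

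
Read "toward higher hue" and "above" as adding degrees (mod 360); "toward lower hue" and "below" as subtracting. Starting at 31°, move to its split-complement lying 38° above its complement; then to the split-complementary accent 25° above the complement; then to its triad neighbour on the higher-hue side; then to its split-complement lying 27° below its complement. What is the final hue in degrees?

7°

31 + 218 = 249°   (split-comp 38° ↑)
249 + 205 = 454 → 454 − 360 = 94°   (split-comp 25° ↑)
94 + 120 = 214°   (triadic ↑)
214 + 153 = 367 → 367 − 360 = 7°   (split-comp 27° ↓)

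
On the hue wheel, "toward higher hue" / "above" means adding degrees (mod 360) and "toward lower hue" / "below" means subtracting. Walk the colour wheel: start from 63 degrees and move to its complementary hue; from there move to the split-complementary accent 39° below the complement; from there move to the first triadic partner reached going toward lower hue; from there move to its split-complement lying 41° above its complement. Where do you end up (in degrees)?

63 + 180 = 243°   (complement)
243 + 141 = 384 → 384 − 360 = 24°   (split-comp 39° ↓)
24 − 120 = -96 → -96 + 360 = 264°   (triadic ↓)
264 + 221 = 485 → 485 − 360 = 125°   (split-comp 41° ↑)

125°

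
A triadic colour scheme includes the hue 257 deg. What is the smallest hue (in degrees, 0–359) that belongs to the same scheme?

17°

A triad places three hues 120° apart.
The full set through 257° is {17°, 137°, 257°}.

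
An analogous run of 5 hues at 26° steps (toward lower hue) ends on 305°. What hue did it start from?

4 steps of 26° (toward lower hue) give a net shift of −104°.
Start = end − shift: 305 + 104 = 409 → 409 − 360 = 49°

49°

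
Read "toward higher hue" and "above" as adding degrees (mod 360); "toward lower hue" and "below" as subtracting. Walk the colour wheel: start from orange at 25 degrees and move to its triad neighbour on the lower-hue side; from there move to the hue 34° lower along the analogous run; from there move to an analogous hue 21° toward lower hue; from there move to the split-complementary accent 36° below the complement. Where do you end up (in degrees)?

−120° (triadic ↓): 25 − 120 = -95 → -95 + 360 = 265°
−34° (analog 34° ↓): 265 − 34 = 231°
−21° (analog 21° ↓): 231 − 21 = 210°
+144° (split-comp 36° ↓): 210 + 144 = 354°

354°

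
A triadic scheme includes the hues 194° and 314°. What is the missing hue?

74°

A triad places three hues 120° apart.
The full set through 194° is {74°, 194°, 314°}.
Given {194°, 314°}, the missing hue is 74°.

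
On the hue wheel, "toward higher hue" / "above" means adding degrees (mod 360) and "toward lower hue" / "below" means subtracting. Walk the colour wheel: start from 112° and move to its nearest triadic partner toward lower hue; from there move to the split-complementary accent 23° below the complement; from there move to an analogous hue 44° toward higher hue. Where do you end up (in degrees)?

193°

−120° (triadic ↓): 112 − 120 = -8 → -8 + 360 = 352°
+157° (split-comp 23° ↓): 352 + 157 = 509 → 509 − 360 = 149°
+44° (analog 44° ↑): 149 + 44 = 193°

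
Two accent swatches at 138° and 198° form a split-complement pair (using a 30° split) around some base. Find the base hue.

The accents sit 30° either side of the complement, so the complement is their short-arc midpoint on the wheel.
Short-arc midpoint of 138° and 198°: 168°.
Base is 180° from the complement: 168 − 180 = -12 → -12 + 360 = 348°

348°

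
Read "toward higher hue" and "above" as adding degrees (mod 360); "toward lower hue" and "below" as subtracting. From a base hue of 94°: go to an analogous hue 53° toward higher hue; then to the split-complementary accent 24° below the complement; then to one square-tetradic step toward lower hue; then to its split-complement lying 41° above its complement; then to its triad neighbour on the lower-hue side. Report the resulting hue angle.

314°

94 + 53 = 147°   (analog 53° ↑)
147 + 156 = 303°   (split-comp 24° ↓)
303 − 90 = 213°   (square ↓)
213 + 221 = 434 → 434 − 360 = 74°   (split-comp 41° ↑)
74 − 120 = -46 → -46 + 360 = 314°   (triadic ↓)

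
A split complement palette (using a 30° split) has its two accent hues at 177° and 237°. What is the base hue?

The accents sit 30° either side of the complement, so the complement is their short-arc midpoint on the wheel.
Short-arc midpoint of 177° and 237°: 207°.
Base is 180° from the complement: 207 − 180 = 27°

27°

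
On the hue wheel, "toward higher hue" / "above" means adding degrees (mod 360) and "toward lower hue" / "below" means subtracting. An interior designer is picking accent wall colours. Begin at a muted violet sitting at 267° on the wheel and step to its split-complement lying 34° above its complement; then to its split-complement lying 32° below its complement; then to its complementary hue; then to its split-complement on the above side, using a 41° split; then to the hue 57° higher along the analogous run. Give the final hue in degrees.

7°

267 + 214 = 481 → 481 − 360 = 121°   (split-comp 34° ↑)
121 + 148 = 269°   (split-comp 32° ↓)
269 + 180 = 449 → 449 − 360 = 89°   (complement)
89 + 221 = 310°   (split-comp 41° ↑)
310 + 57 = 367 → 367 − 360 = 7°   (analog 57° ↑)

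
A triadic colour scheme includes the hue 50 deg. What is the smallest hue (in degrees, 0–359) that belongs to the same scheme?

50°

A triad places three hues 120° apart.
The full set through 50° is {50°, 170°, 290°}.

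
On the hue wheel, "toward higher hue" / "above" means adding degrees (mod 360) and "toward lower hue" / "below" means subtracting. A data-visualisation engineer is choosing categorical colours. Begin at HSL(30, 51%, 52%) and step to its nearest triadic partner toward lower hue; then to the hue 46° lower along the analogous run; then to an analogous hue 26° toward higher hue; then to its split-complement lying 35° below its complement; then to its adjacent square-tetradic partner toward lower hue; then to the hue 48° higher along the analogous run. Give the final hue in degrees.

30 − 120 = -90 → -90 + 360 = 270°   (triadic ↓)
270 − 46 = 224°   (analog 46° ↓)
224 + 26 = 250°   (analog 26° ↑)
250 + 145 = 395 → 395 − 360 = 35°   (split-comp 35° ↓)
35 − 90 = -55 → -55 + 360 = 305°   (square ↓)
305 + 48 = 353°   (analog 48° ↑)

353°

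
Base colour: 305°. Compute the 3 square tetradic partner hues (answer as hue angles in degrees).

35°, 125°, 215°

A square tetradic scheme places four hues every 90°.
305 + 90 = 395 → 395 − 360 = 35°
305 + 180 = 485 → 485 − 360 = 125°
305 + 270 = 575 → 575 − 360 = 215°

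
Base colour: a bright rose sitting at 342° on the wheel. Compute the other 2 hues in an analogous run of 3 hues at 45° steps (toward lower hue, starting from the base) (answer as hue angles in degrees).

Analogous hues sit every 45° along the wheel.
342 − 45 = 297°
342 − 90 = 252°

297° and 252°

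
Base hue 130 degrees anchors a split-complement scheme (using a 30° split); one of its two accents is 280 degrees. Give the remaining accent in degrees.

Split-complementary hues sit 30° either side of the complement.
Complement of the base 130°: 130 + 180 = 310°
The given accent 280° is 30° one side of 310°; the other accent sits 30° the other side: 310 + 30 = 340°

340°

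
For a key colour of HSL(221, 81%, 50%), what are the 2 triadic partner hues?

341° and 101°

A triad places three hues 120° apart.
221 + 120 = 341°
221 + 240 = 461 → 461 − 360 = 101°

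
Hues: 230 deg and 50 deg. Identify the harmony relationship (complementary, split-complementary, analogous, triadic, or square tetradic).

Sort the hues: 50°, 230°.
Successive gaps around the wheel: 180°, 180°.
Two hues 180° apart are complementary.

complementary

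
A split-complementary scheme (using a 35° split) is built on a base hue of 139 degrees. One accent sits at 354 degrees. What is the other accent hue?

Split-complementary hues sit 35° either side of the complement.
Complement of the base 139°: 139 + 180 = 319°
The given accent 354° is 35° one side of 319°; the other accent sits 35° the other side: 319 − 35 = 284°

284°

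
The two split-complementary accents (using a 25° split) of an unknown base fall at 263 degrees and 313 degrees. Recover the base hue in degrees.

108°

The accents sit 25° either side of the complement, so the complement is their short-arc midpoint on the wheel.
Short-arc midpoint of 263° and 313°: 288°.
Base is 180° from the complement: 288 − 180 = 108°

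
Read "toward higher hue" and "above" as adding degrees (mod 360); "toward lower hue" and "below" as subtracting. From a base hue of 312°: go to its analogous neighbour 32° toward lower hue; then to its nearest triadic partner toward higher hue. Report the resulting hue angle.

40°

−32° (analog 32° ↓): 312 − 32 = 280°
+120° (triadic ↑): 280 + 120 = 400 → 400 − 360 = 40°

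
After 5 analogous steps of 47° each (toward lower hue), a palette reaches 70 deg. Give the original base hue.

305°

5 steps of 47° (toward lower hue) give a net shift of −235°.
Start = end − shift: 70 + 235 = 305°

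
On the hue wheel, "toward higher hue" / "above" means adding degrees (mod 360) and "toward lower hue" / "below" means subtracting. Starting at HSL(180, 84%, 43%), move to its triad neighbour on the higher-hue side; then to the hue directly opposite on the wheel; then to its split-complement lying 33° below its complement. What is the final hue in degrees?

180 + 120 = 300°   (triadic ↑)
300 + 180 = 480 → 480 − 360 = 120°   (complement)
120 + 147 = 267°   (split-comp 33° ↓)

267°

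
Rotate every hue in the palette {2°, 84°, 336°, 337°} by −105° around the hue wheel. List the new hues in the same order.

257°, 339°, 231°, 232°

2 − 105 = -103 → -103 + 360 = 257°
84 − 105 = -21 → -21 + 360 = 339°
336 − 105 = 231°
337 − 105 = 232°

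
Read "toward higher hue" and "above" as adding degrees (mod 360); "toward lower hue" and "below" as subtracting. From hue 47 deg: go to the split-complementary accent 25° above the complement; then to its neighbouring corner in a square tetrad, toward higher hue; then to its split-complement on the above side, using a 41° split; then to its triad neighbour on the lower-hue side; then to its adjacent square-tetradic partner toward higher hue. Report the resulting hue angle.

173°

split-comp 25° ↑ +205°: 47 + 205 = 252°
square ↑ +90°: 252 + 90 = 342°
split-comp 41° ↑ +221°: 342 + 221 = 563 → 563 − 360 = 203°
triadic ↓ −120°: 203 − 120 = 83°
square ↑ +90°: 83 + 90 = 173°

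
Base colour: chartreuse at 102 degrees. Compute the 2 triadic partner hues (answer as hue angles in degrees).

A triad places three hues 120° apart.
102 + 120 = 222°
102 + 240 = 342°

222° and 342°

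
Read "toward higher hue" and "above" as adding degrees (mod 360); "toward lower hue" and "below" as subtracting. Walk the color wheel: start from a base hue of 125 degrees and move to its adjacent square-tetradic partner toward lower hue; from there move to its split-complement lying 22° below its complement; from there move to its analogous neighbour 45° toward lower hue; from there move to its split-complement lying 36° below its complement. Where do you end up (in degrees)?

292°

−90° (square ↓): 125 − 90 = 35°
+158° (split-comp 22° ↓): 35 + 158 = 193°
−45° (analog 45° ↓): 193 − 45 = 148°
+144° (split-comp 36° ↓): 148 + 144 = 292°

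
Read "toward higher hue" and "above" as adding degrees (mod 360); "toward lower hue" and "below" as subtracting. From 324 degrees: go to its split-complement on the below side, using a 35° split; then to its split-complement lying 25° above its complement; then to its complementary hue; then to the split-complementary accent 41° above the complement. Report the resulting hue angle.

split-comp 35° ↓ +145°: 324 + 145 = 469 → 469 − 360 = 109°
split-comp 25° ↑ +205°: 109 + 205 = 314°
complement +180°: 314 + 180 = 494 → 494 − 360 = 134°
split-comp 41° ↑ +221°: 134 + 221 = 355°

355°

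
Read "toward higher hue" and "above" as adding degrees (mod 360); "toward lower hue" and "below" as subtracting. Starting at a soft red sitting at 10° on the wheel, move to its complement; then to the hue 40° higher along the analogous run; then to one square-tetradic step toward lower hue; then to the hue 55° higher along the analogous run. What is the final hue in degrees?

195°

+180° (complement): 10 + 180 = 190°
+40° (analog 40° ↑): 190 + 40 = 230°
−90° (square ↓): 230 − 90 = 140°
+55° (analog 55° ↑): 140 + 55 = 195°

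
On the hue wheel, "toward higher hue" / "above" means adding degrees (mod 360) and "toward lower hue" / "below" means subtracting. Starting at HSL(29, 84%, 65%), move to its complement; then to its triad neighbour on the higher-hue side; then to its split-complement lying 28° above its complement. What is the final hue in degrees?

29 + 180 = 209°   (complement)
209 + 120 = 329°   (triadic ↑)
329 + 208 = 537 → 537 − 360 = 177°   (split-comp 28° ↑)

177°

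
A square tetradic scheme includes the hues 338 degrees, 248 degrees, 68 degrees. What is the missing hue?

A square tetradic scheme places four hues every 90°.
The full set through 68° is {68°, 158°, 248°, 338°}.
Given {68°, 248°, 338°}, the missing hue is 158°.

158°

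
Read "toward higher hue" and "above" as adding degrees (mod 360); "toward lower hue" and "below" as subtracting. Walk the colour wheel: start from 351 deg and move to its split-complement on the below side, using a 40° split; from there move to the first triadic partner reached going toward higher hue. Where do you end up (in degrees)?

251°

split-comp 40° ↓ +140°: 351 + 140 = 491 → 491 − 360 = 131°
triadic ↑ +120°: 131 + 120 = 251°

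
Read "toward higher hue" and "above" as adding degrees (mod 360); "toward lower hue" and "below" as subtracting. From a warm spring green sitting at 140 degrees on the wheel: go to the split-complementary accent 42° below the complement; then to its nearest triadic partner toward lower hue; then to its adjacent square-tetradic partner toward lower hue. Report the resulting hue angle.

+138° (split-comp 42° ↓): 140 + 138 = 278°
−120° (triadic ↓): 278 − 120 = 158°
−90° (square ↓): 158 − 90 = 68°

68°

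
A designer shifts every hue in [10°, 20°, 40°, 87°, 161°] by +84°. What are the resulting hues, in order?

10 + 84 = 94°
20 + 84 = 104°
40 + 84 = 124°
87 + 84 = 171°
161 + 84 = 245°

94°, 104°, 124°, 171°, 245°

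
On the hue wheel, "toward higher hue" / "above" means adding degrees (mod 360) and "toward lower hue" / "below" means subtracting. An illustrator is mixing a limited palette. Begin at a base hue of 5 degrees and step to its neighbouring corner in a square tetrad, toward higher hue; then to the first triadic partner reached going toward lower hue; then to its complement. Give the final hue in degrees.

155°

5 + 90 = 95°   (square ↑)
95 − 120 = -25 → -25 + 360 = 335°   (triadic ↓)
335 + 180 = 515 → 515 − 360 = 155°   (complement)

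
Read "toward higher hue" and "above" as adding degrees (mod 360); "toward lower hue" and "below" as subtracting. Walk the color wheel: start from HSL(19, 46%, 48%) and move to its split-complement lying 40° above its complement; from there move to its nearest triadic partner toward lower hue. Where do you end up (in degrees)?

split-comp 40° ↑ +220°: 19 + 220 = 239°
triadic ↓ −120°: 239 − 120 = 119°

119°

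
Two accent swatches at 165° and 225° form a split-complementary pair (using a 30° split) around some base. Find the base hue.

The accents sit 30° either side of the complement, so the complement is their short-arc midpoint on the wheel.
Short-arc midpoint of 165° and 225°: 195°.
Base is 180° from the complement: 195 − 180 = 15°

15°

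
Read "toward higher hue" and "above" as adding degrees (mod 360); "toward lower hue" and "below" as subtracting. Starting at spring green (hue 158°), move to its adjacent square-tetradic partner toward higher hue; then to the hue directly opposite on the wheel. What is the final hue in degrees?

68°

+90° (square ↑): 158 + 90 = 248°
+180° (complement): 248 + 180 = 428 → 428 − 360 = 68°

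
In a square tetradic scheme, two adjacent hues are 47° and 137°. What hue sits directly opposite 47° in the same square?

227°

A square tetradic scheme places four hues 90° apart; opposite corners are 180° apart.
47 + 180 = 227°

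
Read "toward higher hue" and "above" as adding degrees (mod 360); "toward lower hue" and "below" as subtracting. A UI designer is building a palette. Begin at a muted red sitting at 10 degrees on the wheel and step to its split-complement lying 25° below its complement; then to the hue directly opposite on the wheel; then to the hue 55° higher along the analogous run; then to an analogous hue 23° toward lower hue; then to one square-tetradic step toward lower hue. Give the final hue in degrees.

287°

split-comp 25° ↓ +155°: 10 + 155 = 165°
complement +180°: 165 + 180 = 345°
analog 55° ↑ +55°: 345 + 55 = 400 → 400 − 360 = 40°
analog 23° ↓ −23°: 40 − 23 = 17°
square ↓ −90°: 17 − 90 = -73 → -73 + 360 = 287°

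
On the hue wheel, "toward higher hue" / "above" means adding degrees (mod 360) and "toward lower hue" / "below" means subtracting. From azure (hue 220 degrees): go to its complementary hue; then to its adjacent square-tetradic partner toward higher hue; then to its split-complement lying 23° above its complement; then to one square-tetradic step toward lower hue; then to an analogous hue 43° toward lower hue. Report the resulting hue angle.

complement +180°: 220 + 180 = 400 → 400 − 360 = 40°
square ↑ +90°: 40 + 90 = 130°
split-comp 23° ↑ +203°: 130 + 203 = 333°
square ↓ −90°: 333 − 90 = 243°
analog 43° ↓ −43°: 243 − 43 = 200°

200°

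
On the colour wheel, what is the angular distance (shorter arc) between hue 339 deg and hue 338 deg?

|339 − 338| = 1.
1 ≤ 180, so the shorter arc is 1°.

1°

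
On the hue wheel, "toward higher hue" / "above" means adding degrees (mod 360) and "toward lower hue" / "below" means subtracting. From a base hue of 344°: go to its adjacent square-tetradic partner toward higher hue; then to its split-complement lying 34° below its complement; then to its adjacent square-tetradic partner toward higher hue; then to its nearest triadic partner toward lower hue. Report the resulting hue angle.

344 + 90 = 434 → 434 − 360 = 74°   (square ↑)
74 + 146 = 220°   (split-comp 34° ↓)
220 + 90 = 310°   (square ↑)
310 − 120 = 190°   (triadic ↓)

190°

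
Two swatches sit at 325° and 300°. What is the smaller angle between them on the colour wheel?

25°

|325 − 300| = 25.
25 ≤ 180, so the shorter arc is 25°.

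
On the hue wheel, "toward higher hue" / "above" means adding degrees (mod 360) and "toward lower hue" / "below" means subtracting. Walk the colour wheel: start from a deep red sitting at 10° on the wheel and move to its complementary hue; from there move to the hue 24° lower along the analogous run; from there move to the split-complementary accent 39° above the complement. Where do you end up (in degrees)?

+180° (complement): 10 + 180 = 190°
−24° (analog 24° ↓): 190 − 24 = 166°
+219° (split-comp 39° ↑): 166 + 219 = 385 → 385 − 360 = 25°

25°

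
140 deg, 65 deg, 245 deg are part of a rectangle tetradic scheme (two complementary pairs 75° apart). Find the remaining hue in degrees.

A rectangular tetradic uses two complementary pairs 75° apart: offsets 0°, 75°, 180°, 255°.
Among {65°, 140°, 245°}, 245° and 65° are a 180° pair.
The remaining hue 140° needs its own complement: 140 + 180 = 320°

320°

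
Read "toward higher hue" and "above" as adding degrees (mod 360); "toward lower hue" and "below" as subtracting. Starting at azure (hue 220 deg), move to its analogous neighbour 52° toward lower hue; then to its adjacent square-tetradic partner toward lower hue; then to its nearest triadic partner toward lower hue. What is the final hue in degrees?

318°

−52° (analog 52° ↓): 220 − 52 = 168°
−90° (square ↓): 168 − 90 = 78°
−120° (triadic ↓): 78 − 120 = -42 → -42 + 360 = 318°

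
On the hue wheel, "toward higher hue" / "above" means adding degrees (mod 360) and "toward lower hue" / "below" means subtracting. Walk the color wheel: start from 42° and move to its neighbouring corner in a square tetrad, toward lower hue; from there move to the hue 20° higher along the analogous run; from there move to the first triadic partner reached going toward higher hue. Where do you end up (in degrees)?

92°

−90° (square ↓): 42 − 90 = -48 → -48 + 360 = 312°
+20° (analog 20° ↑): 312 + 20 = 332°
+120° (triadic ↑): 332 + 120 = 452 → 452 − 360 = 92°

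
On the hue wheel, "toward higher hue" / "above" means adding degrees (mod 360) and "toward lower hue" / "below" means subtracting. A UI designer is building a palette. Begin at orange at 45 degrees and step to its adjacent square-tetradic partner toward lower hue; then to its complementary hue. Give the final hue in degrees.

135°

square ↓ −90°: 45 − 90 = -45 → -45 + 360 = 315°
complement +180°: 315 + 180 = 495 → 495 − 360 = 135°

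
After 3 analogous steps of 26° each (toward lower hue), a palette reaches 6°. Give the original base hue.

84°

3 steps of 26° (toward lower hue) give a net shift of −78°.
Start = end − shift: 6 + 78 = 84°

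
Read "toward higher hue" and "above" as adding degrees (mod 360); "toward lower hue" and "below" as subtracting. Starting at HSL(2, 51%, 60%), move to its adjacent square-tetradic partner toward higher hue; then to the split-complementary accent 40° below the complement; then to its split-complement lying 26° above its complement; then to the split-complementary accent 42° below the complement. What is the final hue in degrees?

2 + 90 = 92°   (square ↑)
92 + 140 = 232°   (split-comp 40° ↓)
232 + 206 = 438 → 438 − 360 = 78°   (split-comp 26° ↑)
78 + 138 = 216°   (split-comp 42° ↓)

216°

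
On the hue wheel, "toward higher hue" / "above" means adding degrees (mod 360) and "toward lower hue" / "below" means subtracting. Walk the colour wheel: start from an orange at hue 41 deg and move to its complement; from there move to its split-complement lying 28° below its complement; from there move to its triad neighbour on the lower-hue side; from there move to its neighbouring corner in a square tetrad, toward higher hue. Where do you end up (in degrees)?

343°

complement +180°: 41 + 180 = 221°
split-comp 28° ↓ +152°: 221 + 152 = 373 → 373 − 360 = 13°
triadic ↓ −120°: 13 − 120 = -107 → -107 + 360 = 253°
square ↑ +90°: 253 + 90 = 343°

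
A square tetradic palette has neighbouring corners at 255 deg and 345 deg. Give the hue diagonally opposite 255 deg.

75°

A square tetradic scheme places four hues 90° apart; opposite corners are 180° apart.
255 + 180 = 435 → 435 − 360 = 75°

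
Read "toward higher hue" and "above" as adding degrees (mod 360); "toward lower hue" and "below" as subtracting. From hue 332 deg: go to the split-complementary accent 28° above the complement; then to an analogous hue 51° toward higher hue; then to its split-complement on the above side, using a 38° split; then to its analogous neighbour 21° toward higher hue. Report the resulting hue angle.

332 + 208 = 540 → 540 − 360 = 180°   (split-comp 28° ↑)
180 + 51 = 231°   (analog 51° ↑)
231 + 218 = 449 → 449 − 360 = 89°   (split-comp 38° ↑)
89 + 21 = 110°   (analog 21° ↑)

110°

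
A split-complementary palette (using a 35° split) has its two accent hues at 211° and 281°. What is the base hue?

The accents sit 35° either side of the complement, so the complement is their short-arc midpoint on the wheel.
Short-arc midpoint of 211° and 281°: 246°.
Base is 180° from the complement: 246 − 180 = 66°

66°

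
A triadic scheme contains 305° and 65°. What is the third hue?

A triad spaces three hues 120° apart.
The full set is {65°, 185°, 305°}.

185°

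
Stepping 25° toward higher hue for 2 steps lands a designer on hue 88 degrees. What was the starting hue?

2 steps of 25° (toward higher hue) give a net shift of +50°.
Start = end − shift: 88 − 50 = 38°

38°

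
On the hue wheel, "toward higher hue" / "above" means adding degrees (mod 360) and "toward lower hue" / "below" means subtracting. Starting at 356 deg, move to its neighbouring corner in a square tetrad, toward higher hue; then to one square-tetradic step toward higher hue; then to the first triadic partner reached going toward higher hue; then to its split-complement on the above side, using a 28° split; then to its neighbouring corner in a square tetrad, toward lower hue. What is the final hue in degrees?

square ↑ +90°: 356 + 90 = 446 → 446 − 360 = 86°
square ↑ +90°: 86 + 90 = 176°
triadic ↑ +120°: 176 + 120 = 296°
split-comp 28° ↑ +208°: 296 + 208 = 504 → 504 − 360 = 144°
square ↓ −90°: 144 − 90 = 54°

54°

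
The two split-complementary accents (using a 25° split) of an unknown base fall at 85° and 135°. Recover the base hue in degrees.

The accents sit 25° either side of the complement, so the complement is their short-arc midpoint on the wheel.
Short-arc midpoint of 85° and 135°: 110°.
Base is 180° from the complement: 110 − 180 = -70 → -70 + 360 = 290°

290°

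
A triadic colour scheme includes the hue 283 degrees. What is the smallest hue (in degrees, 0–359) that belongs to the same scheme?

43°

A triad places three hues 120° apart.
The full set through 283° is {43°, 163°, 283°}.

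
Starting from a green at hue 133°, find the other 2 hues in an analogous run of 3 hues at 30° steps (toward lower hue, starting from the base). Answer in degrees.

Analogous hues sit every 30° along the wheel.
133 − 30 = 103°
133 − 60 = 73°

103° and 73°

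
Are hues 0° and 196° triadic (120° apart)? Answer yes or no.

Angular distance: |0 − 196| = 196; shorter arc = 360 − 196 = 164°.
Triadic (120° apart) requires 120°.

no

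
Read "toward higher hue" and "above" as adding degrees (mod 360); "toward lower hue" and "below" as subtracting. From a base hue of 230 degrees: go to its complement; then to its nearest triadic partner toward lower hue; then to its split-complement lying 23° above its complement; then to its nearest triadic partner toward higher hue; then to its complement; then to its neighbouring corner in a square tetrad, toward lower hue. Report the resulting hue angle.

complement +180°: 230 + 180 = 410 → 410 − 360 = 50°
triadic ↓ −120°: 50 − 120 = -70 → -70 + 360 = 290°
split-comp 23° ↑ +203°: 290 + 203 = 493 → 493 − 360 = 133°
triadic ↑ +120°: 133 + 120 = 253°
complement +180°: 253 + 180 = 433 → 433 − 360 = 73°
square ↓ −90°: 73 − 90 = -17 → -17 + 360 = 343°

343°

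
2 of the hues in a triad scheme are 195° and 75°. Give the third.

A triad places three hues 120° apart.
The full set through 75° is {75°, 195°, 315°}.
Given {75°, 195°}, the missing hue is 315°.

315°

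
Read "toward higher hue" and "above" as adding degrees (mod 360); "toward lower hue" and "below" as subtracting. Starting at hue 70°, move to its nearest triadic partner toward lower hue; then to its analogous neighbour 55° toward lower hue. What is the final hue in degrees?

triadic ↓ −120°: 70 − 120 = -50 → -50 + 360 = 310°
analog 55° ↓ −55°: 310 − 55 = 255°

255°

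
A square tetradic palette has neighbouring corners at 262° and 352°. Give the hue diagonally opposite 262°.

82°

A square tetradic scheme places four hues 90° apart; opposite corners are 180° apart.
262 + 180 = 442 → 442 − 360 = 82°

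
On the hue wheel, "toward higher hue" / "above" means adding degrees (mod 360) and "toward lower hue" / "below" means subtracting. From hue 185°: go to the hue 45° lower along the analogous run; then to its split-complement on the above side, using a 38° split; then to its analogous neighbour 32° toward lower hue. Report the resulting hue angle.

326°

analog 45° ↓ −45°: 185 − 45 = 140°
split-comp 38° ↑ +218°: 140 + 218 = 358°
analog 32° ↓ −32°: 358 − 32 = 326°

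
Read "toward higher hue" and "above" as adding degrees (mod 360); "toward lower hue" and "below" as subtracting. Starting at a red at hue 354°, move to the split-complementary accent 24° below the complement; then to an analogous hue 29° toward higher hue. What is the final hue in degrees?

179°

+156° (split-comp 24° ↓): 354 + 156 = 510 → 510 − 360 = 150°
+29° (analog 29° ↑): 150 + 29 = 179°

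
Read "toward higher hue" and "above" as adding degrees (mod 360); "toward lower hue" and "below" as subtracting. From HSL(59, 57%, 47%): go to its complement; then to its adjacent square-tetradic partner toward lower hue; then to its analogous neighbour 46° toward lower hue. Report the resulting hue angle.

59 + 180 = 239°   (complement)
239 − 90 = 149°   (square ↓)
149 − 46 = 103°   (analog 46° ↓)

103°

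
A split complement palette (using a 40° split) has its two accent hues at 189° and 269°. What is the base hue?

49°

The accents sit 40° either side of the complement, so the complement is their short-arc midpoint on the wheel.
Short-arc midpoint of 189° and 269°: 229°.
Base is 180° from the complement: 229 − 180 = 49°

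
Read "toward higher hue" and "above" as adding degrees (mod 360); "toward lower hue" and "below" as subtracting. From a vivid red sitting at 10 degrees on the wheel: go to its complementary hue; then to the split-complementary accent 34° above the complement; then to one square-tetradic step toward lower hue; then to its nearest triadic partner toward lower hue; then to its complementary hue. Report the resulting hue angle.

+180° (complement): 10 + 180 = 190°
+214° (split-comp 34° ↑): 190 + 214 = 404 → 404 − 360 = 44°
−90° (square ↓): 44 − 90 = -46 → -46 + 360 = 314°
−120° (triadic ↓): 314 − 120 = 194°
+180° (complement): 194 + 180 = 374 → 374 − 360 = 14°

14°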